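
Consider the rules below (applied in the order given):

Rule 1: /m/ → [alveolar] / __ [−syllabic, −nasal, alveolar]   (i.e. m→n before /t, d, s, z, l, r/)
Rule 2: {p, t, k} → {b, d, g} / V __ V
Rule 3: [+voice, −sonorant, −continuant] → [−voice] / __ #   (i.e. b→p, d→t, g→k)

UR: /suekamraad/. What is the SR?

Rule 1 (nasal place assimilation): /m/ precedes the alveolar consonant /r/, so it assimilates in place to [n]. /suekamraad/ → suekanraad.
Rule 2 (intervocalic voicing): /k/ is a voiceless stop between vowels /e/ and /a/, so it voices to [g]. /suekanraad/ → sueganraad.
Rule 3 (final devoicing): /d/ is a voiced stop in word-final position, so it devoices to [t]. /sueganraad/ → sueganraat.

sueganraat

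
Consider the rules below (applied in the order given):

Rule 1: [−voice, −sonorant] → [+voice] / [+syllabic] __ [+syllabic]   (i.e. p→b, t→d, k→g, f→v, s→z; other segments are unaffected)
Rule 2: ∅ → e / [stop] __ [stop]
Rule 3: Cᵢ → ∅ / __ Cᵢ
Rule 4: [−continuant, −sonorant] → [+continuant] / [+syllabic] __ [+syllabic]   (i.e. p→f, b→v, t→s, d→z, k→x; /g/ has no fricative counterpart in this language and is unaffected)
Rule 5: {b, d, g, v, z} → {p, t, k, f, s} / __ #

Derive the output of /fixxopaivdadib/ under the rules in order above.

Rule 1 (intervocalic voicing): /p/ is a voiceless obstruent between vowels /o/ and /a/, so it voices to [b]. /fixxopaivdadib/ → fixxobaivdadib.
Rule 2 (stop-cluster e-epenthesis): no segment meets the environment; /fixxobaivdadib/ is unchanged.
Rule 3 (degemination): /xx/ is a geminate; the first /x/ deletes. /fixxobaivdadib/ → fixobaivdadib.
Rule 4 (intervocalic spirantization): /b/ is a stop between vowels /o/ and /a/, so it spirantizes to the fricative [v]. /d/ is a stop between vowels /a/ and /i/, so it spirantizes to the fricative [z]. /fixobaivdadib/ → fixovaivdazib.
Rule 5 (final devoicing): /b/ is a voiced obstruent in word-final position, so it devoices to [p]. /fixovaivdazib/ → fixovaivdazip.

fixovaivdazip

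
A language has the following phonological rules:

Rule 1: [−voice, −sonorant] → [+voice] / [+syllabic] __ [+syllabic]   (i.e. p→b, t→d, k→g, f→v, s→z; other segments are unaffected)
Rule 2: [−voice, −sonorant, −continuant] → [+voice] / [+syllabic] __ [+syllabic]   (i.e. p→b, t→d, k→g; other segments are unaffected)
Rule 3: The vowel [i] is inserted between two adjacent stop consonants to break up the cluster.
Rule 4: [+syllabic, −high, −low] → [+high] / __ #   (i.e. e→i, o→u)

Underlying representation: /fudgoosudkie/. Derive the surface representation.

Rule 1 (intervocalic voicing): /s/ is a voiceless obstruent between vowels /o/ and /u/, so it voices to [z]. /fudgoosudkie/ → fudgoozudkie.
Rule 2 (intervocalic voicing): no segment meets the environment; /fudgoozudkie/ is unchanged.
Rule 3 (stop-cluster i-epenthesis): /d/ and /g/ form a stop–stop cluster, so [i] is inserted between them. /d/ and /k/ form a stop–stop cluster, so [i] is inserted between them. /fudgoozudkie/ → fudigoozudikie.
Rule 4 (final vowel raising): /e/ is a mid vowel in word-final position, so it raises to [i]. /fudigoozudikie/ → fudigoozudikii.

fudigoozudikii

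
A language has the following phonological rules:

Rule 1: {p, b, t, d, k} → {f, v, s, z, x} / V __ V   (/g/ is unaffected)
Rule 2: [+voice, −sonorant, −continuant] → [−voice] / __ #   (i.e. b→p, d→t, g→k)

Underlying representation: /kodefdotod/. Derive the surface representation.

Rule 1 (intervocalic spirantization): /d/ is a stop between vowels /o/ and /e/, so it spirantizes to the fricative [z]. /t/ is a stop between vowels /o/ and /o/, so it spirantizes to the fricative [s]. /kodefdotod/ → kozefdosod.
Rule 2 (final devoicing): /d/ is a voiced stop in word-final position, so it devoices to [t]. /kozefdosod/ → kozefdosot.

kozefdosot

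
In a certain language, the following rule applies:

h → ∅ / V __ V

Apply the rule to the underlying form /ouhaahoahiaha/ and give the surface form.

/h/ occurs between vowels /u/ and /a/, so it deletes.
/h/ occurs between vowels /a/ and /o/, so it deletes.
/h/ occurs between vowels /a/ and /i/, so it deletes.
/h/ occurs between vowels /a/ and /a/, so it deletes.
Surface form: [ouaaoaiaa].

ouaaoaiaa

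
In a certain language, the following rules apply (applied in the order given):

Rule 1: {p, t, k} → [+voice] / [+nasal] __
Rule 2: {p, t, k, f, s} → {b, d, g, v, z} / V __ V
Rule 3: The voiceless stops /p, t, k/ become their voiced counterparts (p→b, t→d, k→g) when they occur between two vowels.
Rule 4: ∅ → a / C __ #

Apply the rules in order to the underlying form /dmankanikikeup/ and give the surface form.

Rule 1 (post-nasal voicing): /k/ is a voiceless stop immediately after the nasal /n/, so it voices to [g]. /dmankanikikeup/ → dmanganikikeup.
Rule 2 (intervocalic voicing): /k/ is a voiceless obstruent between vowels /i/ and /i/, so it voices to [g]. /k/ is a voiceless obstruent between vowels /i/ and /e/, so it voices to [g]. /dmanganikikeup/ → dmanganigigeup.
Rule 3 (intervocalic voicing): no segment meets the environment; /dmanganigigeup/ is unchanged.
Rule 4 (final a-epenthesis): the form ends in the consonant /p/, so [a] is inserted word-finally. /dmanganigigeup/ → dmanganigigeupa.

dmanganigigeupa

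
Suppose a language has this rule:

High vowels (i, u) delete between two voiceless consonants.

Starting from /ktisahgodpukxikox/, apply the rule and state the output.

ktsahgodpkxkox

/i/ is a high vowel flanked by voiceless consonants /t/ and /s/, so it deletes.
/u/ is a high vowel flanked by voiceless consonants /p/ and /k/, so it deletes.
/i/ is a high vowel flanked by voiceless consonants /x/ and /k/, so it deletes.
Surface form: [ktsahgodpkxkox].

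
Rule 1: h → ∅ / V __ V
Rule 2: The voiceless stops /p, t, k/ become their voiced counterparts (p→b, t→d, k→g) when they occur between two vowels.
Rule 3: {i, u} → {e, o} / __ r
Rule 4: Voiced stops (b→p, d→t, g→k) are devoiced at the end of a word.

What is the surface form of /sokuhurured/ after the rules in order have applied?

Rule 1 (intervocalic h-deletion): /h/ occurs between vowels /u/ and /u/, so it deletes. /sokuhurured/ → sokuurured.
Rule 2 (intervocalic voicing): /k/ is a voiceless stop between vowels /o/ and /u/, so it voices to [g]. /sokuurured/ → soguurured.
Rule 3 (pre-rhotic lowering): /u/ is a high vowel immediately before /r/, so it lowers to [o]. /u/ is a high vowel immediately before /r/, so it lowers to [o]. /soguurured/ → soguorored.
Rule 4 (final devoicing): /d/ is a voiced stop in word-final position, so it devoices to [t]. /soguorored/ → soguororet.

soguororet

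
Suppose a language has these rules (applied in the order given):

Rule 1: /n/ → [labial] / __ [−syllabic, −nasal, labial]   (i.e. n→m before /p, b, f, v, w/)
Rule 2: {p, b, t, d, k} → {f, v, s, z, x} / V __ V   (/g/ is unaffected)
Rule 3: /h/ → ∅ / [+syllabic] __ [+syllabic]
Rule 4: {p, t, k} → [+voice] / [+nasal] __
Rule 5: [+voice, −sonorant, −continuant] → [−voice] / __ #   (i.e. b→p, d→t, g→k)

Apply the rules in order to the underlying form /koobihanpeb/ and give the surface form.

kooviambep

Rule 1 (nasal place assimilation): /n/ precedes the labial consonant /p/, so it assimilates in place to [m]. /koobihanpeb/ → koobihampeb.
Rule 2 (intervocalic spirantization): /b/ is a stop between vowels /o/ and /i/, so it spirantizes to the fricative [v]. /koobihampeb/ → koovihampeb.
Rule 3 (intervocalic h-deletion): /h/ occurs between vowels /i/ and /a/, so it deletes. /koovihampeb/ → kooviampeb.
Rule 4 (post-nasal voicing): /p/ is a voiceless stop immediately after the nasal /m/, so it voices to [b]. /kooviampeb/ → kooviambeb.
Rule 5 (final devoicing): /b/ is a voiced stop in word-final position, so it devoices to [p]. /kooviambeb/ → kooviambep.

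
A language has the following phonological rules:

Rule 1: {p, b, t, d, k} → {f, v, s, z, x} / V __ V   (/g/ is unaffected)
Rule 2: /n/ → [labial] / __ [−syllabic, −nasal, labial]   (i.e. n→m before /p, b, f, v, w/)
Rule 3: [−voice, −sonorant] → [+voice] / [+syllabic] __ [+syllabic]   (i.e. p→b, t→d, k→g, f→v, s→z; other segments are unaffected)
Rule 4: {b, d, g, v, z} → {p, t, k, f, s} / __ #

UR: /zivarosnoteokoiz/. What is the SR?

Rule 1 (intervocalic spirantization): /t/ is a stop between vowels /o/ and /e/, so it spirantizes to the fricative [s]. /k/ is a stop between vowels /o/ and /o/, so it spirantizes to the fricative [x]. /zivarosnoteokoiz/ → zivarosnoseoxoiz.
Rule 2 (nasal place assimilation): no segment meets the environment; /zivarosnoseoxoiz/ is unchanged.
Rule 3 (intervocalic voicing): /s/ is a voiceless obstruent between vowels /o/ and /e/, so it voices to [z]. /zivarosnoseoxoiz/ → zivarosnozeoxoiz.
Rule 4 (final devoicing): /z/ is a voiced obstruent in word-final position, so it devoices to [s]. /zivarosnozeoxoiz/ → zivarosnozeoxois.

zivarosnozeoxois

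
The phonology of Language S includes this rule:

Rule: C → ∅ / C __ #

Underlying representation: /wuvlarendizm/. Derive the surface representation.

/m/ is the second consonant of a word-final cluster /zm/, so it deletes.
The other instances of /w/, /v/, /l/, /r/, /n/, /d/, /z/ do not occur in the required environment and remain unchanged.
Surface form: [wuvlarendiz].

wuvlarendiz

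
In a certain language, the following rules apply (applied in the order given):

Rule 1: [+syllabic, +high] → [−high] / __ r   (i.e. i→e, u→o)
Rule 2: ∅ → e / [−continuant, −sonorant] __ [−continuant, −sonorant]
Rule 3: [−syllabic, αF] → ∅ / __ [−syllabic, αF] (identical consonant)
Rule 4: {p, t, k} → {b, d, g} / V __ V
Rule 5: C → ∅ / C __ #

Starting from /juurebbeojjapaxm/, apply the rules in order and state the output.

Rule 1 (pre-rhotic lowering): /u/ is a high vowel immediately before /r/, so it lowers to [o]. /juurebbeojjapaxm/ → juorebbeojjapaxm.
Rule 2 (stop-cluster e-epenthesis): /b/ and /b/ form a stop–stop cluster, so [e] is inserted between them. /juorebbeojjapaxm/ → juorebebeojjapaxm.
Rule 3 (degemination): /jj/ is a geminate; the first /j/ deletes. /juorebebeojjapaxm/ → juorebebeojapaxm.
Rule 4 (intervocalic voicing): /p/ is a voiceless stop between vowels /a/ and /a/, so it voices to [b]. /juorebebeojapaxm/ → juorebebeojabaxm.
Rule 5 (final cluster simplification): /m/ is the second consonant of a word-final cluster /xm/, so it deletes. /juorebebeojabaxm/ → juorebebeojabax.

juorebebeojabax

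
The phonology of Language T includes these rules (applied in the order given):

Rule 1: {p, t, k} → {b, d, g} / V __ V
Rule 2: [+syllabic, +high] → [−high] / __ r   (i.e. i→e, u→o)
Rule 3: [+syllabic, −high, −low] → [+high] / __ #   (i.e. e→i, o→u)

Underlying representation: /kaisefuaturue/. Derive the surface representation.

Rule 1 (intervocalic voicing): /t/ is a voiceless stop between vowels /a/ and /u/, so it voices to [d]. /kaisefuaturue/ → kaisefuadurue.
Rule 2 (pre-rhotic lowering): /u/ is a high vowel immediately before /r/, so it lowers to [o]. /kaisefuadurue/ → kaisefuadorue.
Rule 3 (final vowel raising): /e/ is a mid vowel in word-final position, so it raises to [i]. /kaisefuadorue/ → kaisefuadorui.

kaisefuadorui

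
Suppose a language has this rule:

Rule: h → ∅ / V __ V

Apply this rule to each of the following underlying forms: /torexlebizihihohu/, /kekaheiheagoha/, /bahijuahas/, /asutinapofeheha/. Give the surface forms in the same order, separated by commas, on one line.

torexlebiziiou, kekaeieagoa, baijuaas, asutinapofeea

/torexlebizihihohu/: /h/ occurs between vowels /i/ and /i/, so it deletes. /h/ occurs between vowels /i/ and /o/, so it deletes. /h/ occurs between vowels /o/ and /u/, so it deletes. → [torexlebiziiou].
/kekaheiheagoha/: /h/ occurs between vowels /a/ and /e/, so it deletes. /h/ occurs between vowels /i/ and /e/, so it deletes. /h/ occurs between vowels /o/ and /a/, so it deletes. → [kekaeieagoa].
/bahijuahas/: /h/ occurs between vowels /a/ and /i/, so it deletes. /h/ occurs between vowels /a/ and /a/, so it deletes. → [baijuaas].
/asutinapofeheha/: /h/ occurs between vowels /e/ and /e/, so it deletes. /h/ occurs between vowels /e/ and /a/, so it deletes. → [asutinapofeea].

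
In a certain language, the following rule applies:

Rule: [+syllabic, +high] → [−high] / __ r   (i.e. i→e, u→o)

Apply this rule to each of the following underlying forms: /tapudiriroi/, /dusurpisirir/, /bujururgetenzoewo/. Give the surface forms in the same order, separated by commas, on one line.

/tapudiriroi/: /i/ is a high vowel immediately before /r/, so it lowers to [e]. /i/ is a high vowel immediately before /r/, so it lowers to [e]. → [tapudereroi].
/dusurpisirir/: /u/ is a high vowel immediately before /r/, so it lowers to [o]. /i/ is a high vowel immediately before /r/, so it lowers to [e]. /i/ is a high vowel immediately before /r/, so it lowers to [e]. → [dusorpiserer].
/bujururgetenzoewo/: /u/ is a high vowel immediately before /r/, so it lowers to [o]. /u/ is a high vowel immediately before /r/, so it lowers to [o]. → [bujororgetenzoewo].

tapudereroi, dusorpiserer, bujororgetenzoewo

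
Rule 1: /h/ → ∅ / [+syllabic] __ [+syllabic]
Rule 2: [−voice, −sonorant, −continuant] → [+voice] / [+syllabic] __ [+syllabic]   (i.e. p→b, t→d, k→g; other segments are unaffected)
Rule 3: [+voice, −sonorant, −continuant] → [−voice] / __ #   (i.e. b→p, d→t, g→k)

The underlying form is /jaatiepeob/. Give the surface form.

jaadiebeop

Rule 1 (intervocalic h-deletion): no segment meets the environment; /jaatiepeob/ is unchanged.
Rule 2 (intervocalic voicing): /t/ is a voiceless stop between vowels /a/ and /i/, so it voices to [d]. /p/ is a voiceless stop between vowels /e/ and /e/, so it voices to [b]. /jaatiepeob/ → jaadiebeob.
Rule 3 (final devoicing): /b/ is a voiced stop in word-final position, so it devoices to [p]. /jaadiebeob/ → jaadiebeop.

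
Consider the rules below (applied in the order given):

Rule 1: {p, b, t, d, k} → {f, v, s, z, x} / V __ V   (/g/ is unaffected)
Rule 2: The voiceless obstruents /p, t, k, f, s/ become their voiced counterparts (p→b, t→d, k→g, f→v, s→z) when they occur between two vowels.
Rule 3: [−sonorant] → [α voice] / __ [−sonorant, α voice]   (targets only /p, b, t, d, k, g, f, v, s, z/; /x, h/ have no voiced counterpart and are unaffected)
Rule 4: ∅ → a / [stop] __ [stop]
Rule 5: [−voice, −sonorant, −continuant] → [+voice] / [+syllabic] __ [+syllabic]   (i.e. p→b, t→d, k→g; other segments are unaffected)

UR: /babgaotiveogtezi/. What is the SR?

Rule 1 (intervocalic spirantization): /t/ is a stop between vowels /o/ and /i/, so it spirantizes to the fricative [s]. /babgaotiveogtezi/ → babgaosiveogtezi.
Rule 2 (intervocalic voicing): /s/ is a voiceless obstruent between vowels /o/ and /i/, so it voices to [z]. /babgaosiveogtezi/ → babgaoziveogtezi.
Rule 3 (regressive voicing assimilation): /g/ precedes the voiceless obstruent /t/, so it devoices to [k] by assimilation. /babgaoziveogtezi/ → babgaoziveoktezi.
Rule 4 (stop-cluster a-epenthesis): /b/ and /g/ form a stop–stop cluster, so [a] is inserted between them. /k/ and /t/ form a stop–stop cluster, so [a] is inserted between them. /babgaoziveoktezi/ → babagaoziveokatezi.
Rule 5 (intervocalic voicing): /k/ is a voiceless stop between vowels /o/ and /a/, so it voices to [g]. /t/ is a voiceless stop between vowels /a/ and /e/, so it voices to [d]. /babagaoziveokatezi/ → babagaoziveogadezi.

babagaoziveogadezi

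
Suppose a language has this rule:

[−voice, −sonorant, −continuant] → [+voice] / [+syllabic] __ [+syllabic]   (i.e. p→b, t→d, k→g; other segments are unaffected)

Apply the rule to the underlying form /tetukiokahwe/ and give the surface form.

tedugiogahwe

Scanning /tetukiokahwe/: /t/ at position 1 is not in the conditioning environment; /t/ is a voiceless stop between vowels /e/ and /u/, so it voices to [d]; /k/ is a voiceless stop between vowels /u/ and /i/, so it voices to [g]; /k/ is a voiceless stop between vowels /o/ and /a/, so it voices to [g].
Result: [tedugiogahwe].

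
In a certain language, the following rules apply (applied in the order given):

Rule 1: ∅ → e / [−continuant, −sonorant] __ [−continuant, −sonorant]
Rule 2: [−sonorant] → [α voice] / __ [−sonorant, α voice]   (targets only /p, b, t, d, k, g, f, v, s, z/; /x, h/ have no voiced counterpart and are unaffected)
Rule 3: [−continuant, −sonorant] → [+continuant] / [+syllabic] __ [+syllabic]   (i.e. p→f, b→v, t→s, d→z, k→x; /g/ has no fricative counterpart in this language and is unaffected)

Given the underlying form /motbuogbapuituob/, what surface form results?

mosevuogevafuisuob

Rule 1 (stop-cluster e-epenthesis): /t/ and /b/ form a stop–stop cluster, so [e] is inserted between them. /g/ and /b/ form a stop–stop cluster, so [e] is inserted between them. /motbuogbapuituob/ → motebuogebapuituob.
Rule 2 (regressive voicing assimilation): no segment meets the environment; /motebuogebapuituob/ is unchanged.
Rule 3 (intervocalic spirantization): /t/ is a stop between vowels /o/ and /e/, so it spirantizes to the fricative [s]. /b/ is a stop between vowels /e/ and /u/, so it spirantizes to the fricative [v]. /b/ is a stop between vowels /e/ and /a/, so it spirantizes to the fricative [v]. /p/ is a stop between vowels /a/ and /u/, so it spirantizes to the fricative [f]. /t/ is a stop between vowels /i/ and /u/, so it spirantizes to the fricative [s]. /motebuogebapuituob/ → mosevuogevafuisuob.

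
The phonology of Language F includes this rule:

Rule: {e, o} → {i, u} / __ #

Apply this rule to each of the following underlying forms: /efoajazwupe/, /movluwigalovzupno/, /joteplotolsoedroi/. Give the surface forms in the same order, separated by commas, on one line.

efoajazwupi, movluwigalovzupnu, joteplotolsoedroi

/efoajazwupe/: /e/ is a mid vowel in word-final position, so it raises to [i]. → [efoajazwupi].
/movluwigalovzupno/: /o/ is a mid vowel in word-final position, so it raises to [u]. → [movluwigalovzupnu].
/joteplotolsoedroi/: the rule's environment is not met; surfaces unchanged as [joteplotolsoedroi].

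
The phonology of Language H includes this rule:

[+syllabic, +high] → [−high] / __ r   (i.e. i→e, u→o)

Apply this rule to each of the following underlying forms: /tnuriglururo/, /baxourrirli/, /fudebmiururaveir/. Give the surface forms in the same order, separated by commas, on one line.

/tnuriglururo/: /u/ is a high vowel immediately before /r/, so it lowers to [o]. /u/ is a high vowel immediately before /r/, so it lowers to [o]. /u/ is a high vowel immediately before /r/, so it lowers to [o]. → [tnoriglororo].
/baxourrirli/: /u/ is a high vowel immediately before /r/, so it lowers to [o]. /i/ is a high vowel immediately before /r/, so it lowers to [e]. → [baxoorrerli].
/fudebmiururaveir/: /u/ is a high vowel immediately before /r/, so it lowers to [o]. /u/ is a high vowel immediately before /r/, so it lowers to [o]. /i/ is a high vowel immediately before /r/, so it lowers to [e]. → [fudebmiororaveer].

tnoriglororo, baxoorrerli, fudebmiororaveer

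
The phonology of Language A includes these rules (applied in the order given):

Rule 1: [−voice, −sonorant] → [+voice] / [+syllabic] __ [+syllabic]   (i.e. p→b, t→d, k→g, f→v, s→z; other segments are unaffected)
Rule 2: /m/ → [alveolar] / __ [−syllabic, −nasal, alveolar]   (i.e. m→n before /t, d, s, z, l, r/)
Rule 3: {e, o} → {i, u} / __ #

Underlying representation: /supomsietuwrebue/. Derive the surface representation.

Rule 1 (intervocalic voicing): /p/ is a voiceless obstruent between vowels /u/ and /o/, so it voices to [b]. /t/ is a voiceless obstruent between vowels /e/ and /u/, so it voices to [d]. /supomsietuwrebue/ → subomsieduwrebue.
Rule 2 (nasal place assimilation): /m/ precedes the alveolar consonant /s/, so it assimilates in place to [n]. /subomsieduwrebue/ → subonsieduwrebue.
Rule 3 (final vowel raising): /e/ is a mid vowel in word-final position, so it raises to [i]. /subonsieduwrebue/ → subonsieduwrebui.

subonsieduwrebui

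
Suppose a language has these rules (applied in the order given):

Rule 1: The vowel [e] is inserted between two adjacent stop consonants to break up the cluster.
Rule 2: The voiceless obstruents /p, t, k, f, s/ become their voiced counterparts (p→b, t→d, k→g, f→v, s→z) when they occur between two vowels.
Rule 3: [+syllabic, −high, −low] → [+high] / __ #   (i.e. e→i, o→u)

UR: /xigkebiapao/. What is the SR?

xigegebiabau

Rule 1 (stop-cluster e-epenthesis): /g/ and /k/ form a stop–stop cluster, so [e] is inserted between them. /xigkebiapao/ → xigekebiapao.
Rule 2 (intervocalic voicing): /k/ is a voiceless obstruent between vowels /e/ and /e/, so it voices to [g]. /p/ is a voiceless obstruent between vowels /a/ and /a/, so it voices to [b]. /xigekebiapao/ → xigegebiabao.
Rule 3 (final vowel raising): /o/ is a mid vowel in word-final position, so it raises to [u]. /xigegebiabao/ → xigegebiabau.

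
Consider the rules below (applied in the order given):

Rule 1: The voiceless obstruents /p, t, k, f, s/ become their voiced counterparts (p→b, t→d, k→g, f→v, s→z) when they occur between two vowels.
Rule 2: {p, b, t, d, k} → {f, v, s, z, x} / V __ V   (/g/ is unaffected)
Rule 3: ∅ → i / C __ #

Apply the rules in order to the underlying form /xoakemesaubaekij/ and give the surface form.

Rule 1 (intervocalic voicing): /k/ is a voiceless obstruent between vowels /a/ and /e/, so it voices to [g]. /s/ is a voiceless obstruent between vowels /e/ and /a/, so it voices to [z]. /k/ is a voiceless obstruent between vowels /e/ and /i/, so it voices to [g]. /xoakemesaubaekij/ → xoagemezaubaegij.
Rule 2 (intervocalic spirantization): /b/ is a stop between vowels /u/ and /a/, so it spirantizes to the fricative [v]. /xoagemezaubaegij/ → xoagemezauvaegij.
Rule 3 (final i-epenthesis): the form ends in the consonant /j/, so [i] is inserted word-finally. /xoagemezauvaegij/ → xoagemezauvaegiji.

xoagemezauvaegiji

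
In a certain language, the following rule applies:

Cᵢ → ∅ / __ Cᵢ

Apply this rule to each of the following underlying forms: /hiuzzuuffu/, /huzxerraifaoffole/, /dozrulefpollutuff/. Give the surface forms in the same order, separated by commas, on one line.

/hiuzzuuffu/: /zz/ is a geminate; the first /z/ deletes. /ff/ is a geminate; the first /f/ deletes. → [hiuzuufu].
/huzxerraifaoffole/: /rr/ is a geminate; the first /r/ deletes. /ff/ is a geminate; the first /f/ deletes. → [huzxeraifaofole].
/dozrulefpollutuff/: /ll/ is a geminate; the first /l/ deletes. /ff/ is a geminate; the first /f/ deletes. → [dozrulefpolutuf].

hiuzuufu, huzxeraifaofole, dozrulefpolutuf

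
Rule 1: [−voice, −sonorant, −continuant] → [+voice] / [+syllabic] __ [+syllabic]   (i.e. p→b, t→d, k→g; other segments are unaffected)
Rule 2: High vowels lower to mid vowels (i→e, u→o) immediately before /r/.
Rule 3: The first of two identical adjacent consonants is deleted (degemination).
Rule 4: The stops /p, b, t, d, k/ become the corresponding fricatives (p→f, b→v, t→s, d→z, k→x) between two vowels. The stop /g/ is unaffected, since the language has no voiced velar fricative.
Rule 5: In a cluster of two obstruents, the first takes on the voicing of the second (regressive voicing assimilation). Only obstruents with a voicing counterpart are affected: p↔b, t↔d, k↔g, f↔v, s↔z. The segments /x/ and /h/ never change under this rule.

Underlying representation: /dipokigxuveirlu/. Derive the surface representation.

Rule 1 (intervocalic voicing): /p/ is a voiceless stop between vowels /i/ and /o/, so it voices to [b]. /k/ is a voiceless stop between vowels /o/ and /i/, so it voices to [g]. /dipokigxuveirlu/ → dibogigxuveirlu.
Rule 2 (pre-rhotic lowering): /i/ is a high vowel immediately before /r/, so it lowers to [e]. /dibogigxuveirlu/ → dibogigxuveerlu.
Rule 3 (degemination): no segment meets the environment; /dibogigxuveerlu/ is unchanged.
Rule 4 (intervocalic spirantization): /b/ is a stop between vowels /i/ and /o/, so it spirantizes to the fricative [v]. /dibogigxuveerlu/ → divogigxuveerlu.
Rule 5 (regressive voicing assimilation): /g/ precedes the voiceless obstruent /x/, so it devoices to [k] by assimilation. /divogigxuveerlu/ → divogikxuveerlu.

divogikxuveerlu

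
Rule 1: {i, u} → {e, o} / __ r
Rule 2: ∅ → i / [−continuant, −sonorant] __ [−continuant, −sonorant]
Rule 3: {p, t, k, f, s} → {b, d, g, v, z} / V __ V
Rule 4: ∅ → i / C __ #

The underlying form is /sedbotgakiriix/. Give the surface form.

sedibodigageriixi

Rule 1 (pre-rhotic lowering): /i/ is a high vowel immediately before /r/, so it lowers to [e]. /sedbotgakiriix/ → sedbotgakeriix.
Rule 2 (stop-cluster i-epenthesis): /d/ and /b/ form a stop–stop cluster, so [i] is inserted between them. /t/ and /g/ form a stop–stop cluster, so [i] is inserted between them. /sedbotgakeriix/ → sedibotigakeriix.
Rule 3 (intervocalic voicing): /t/ is a voiceless obstruent between vowels /o/ and /i/, so it voices to [d]. /k/ is a voiceless obstruent between vowels /a/ and /e/, so it voices to [g]. /sedibotigakeriix/ → sedibodigageriix.
Rule 4 (final i-epenthesis): the form ends in the consonant /x/, so [i] is inserted word-finally. /sedibodigageriix/ → sedibodigageriixi.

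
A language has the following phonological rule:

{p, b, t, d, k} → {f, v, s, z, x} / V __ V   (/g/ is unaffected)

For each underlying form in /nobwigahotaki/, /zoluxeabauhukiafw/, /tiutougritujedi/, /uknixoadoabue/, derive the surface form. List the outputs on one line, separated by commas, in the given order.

/nobwigahotaki/: /t/ is a stop between vowels /o/ and /a/, so it spirantizes to the fricative [s]. /k/ is a stop between vowels /a/ and /i/, so it spirantizes to the fricative [x]. → [nobwigahosaxi].
/zoluxeabauhukiafw/: /b/ is a stop between vowels /a/ and /a/, so it spirantizes to the fricative [v]. /k/ is a stop between vowels /u/ and /i/, so it spirantizes to the fricative [x]. → [zoluxeavauhuxiafw].
/tiutougritujedi/: /t/ is a stop between vowels /u/ and /o/, so it spirantizes to the fricative [s]. /t/ is a stop between vowels /i/ and /u/, so it spirantizes to the fricative [s]. /d/ is a stop between vowels /e/ and /i/, so it spirantizes to the fricative [z]. → [tiusougrisujezi].
/uknixoadoabue/: /d/ is a stop between vowels /a/ and /o/, so it spirantizes to the fricative [z]. /b/ is a stop between vowels /a/ and /u/, so it spirantizes to the fricative [v]. → [uknixoazoavue].

nobwigahosaxi, zoluxeavauhuxiafw, tiusougrisujezi, uknixoazoavue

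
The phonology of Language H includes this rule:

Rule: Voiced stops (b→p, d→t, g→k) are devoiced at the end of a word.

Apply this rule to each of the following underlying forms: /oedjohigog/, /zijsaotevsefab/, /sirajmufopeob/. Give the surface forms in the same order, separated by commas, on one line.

oedjohigok, zijsaotevsefap, sirajmufopeop

/oedjohigog/: /g/ is a voiced stop in word-final position, so it devoices to [k]. → [oedjohigok].
/zijsaotevsefab/: /b/ is a voiced stop in word-final position, so it devoices to [p]. → [zijsaotevsefap].
/sirajmufopeob/: /b/ is a voiced stop in word-final position, so it devoices to [p]. → [sirajmufopeop].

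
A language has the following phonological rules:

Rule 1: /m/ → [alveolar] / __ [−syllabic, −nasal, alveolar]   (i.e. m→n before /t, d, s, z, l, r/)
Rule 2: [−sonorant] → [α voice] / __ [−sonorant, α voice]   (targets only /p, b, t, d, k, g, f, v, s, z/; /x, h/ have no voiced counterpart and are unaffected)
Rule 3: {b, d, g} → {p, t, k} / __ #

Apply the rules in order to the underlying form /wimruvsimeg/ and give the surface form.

Rule 1 (nasal place assimilation): /m/ precedes the alveolar consonant /r/, so it assimilates in place to [n]. /wimruvsimeg/ → winruvsimeg.
Rule 2 (regressive voicing assimilation): /v/ precedes the voiceless obstruent /s/, so it devoices to [f] by assimilation. /winruvsimeg/ → winrufsimeg.
Rule 3 (final devoicing): /g/ is a voiced stop in word-final position, so it devoices to [k]. /winrufsimeg/ → winrufsimek.

winrufsimek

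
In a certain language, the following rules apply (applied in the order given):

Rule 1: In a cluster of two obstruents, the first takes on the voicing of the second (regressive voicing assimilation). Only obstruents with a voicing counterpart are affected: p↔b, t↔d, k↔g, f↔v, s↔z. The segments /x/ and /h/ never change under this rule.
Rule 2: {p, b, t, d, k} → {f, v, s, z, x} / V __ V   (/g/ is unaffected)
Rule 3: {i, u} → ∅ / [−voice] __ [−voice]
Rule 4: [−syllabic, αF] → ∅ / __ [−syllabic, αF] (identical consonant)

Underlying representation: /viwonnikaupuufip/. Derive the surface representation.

Rule 1 (regressive voicing assimilation): no segment meets the environment; /viwonnikaupuufip/ is unchanged.
Rule 2 (intervocalic spirantization): /k/ is a stop between vowels /i/ and /a/, so it spirantizes to the fricative [x]. /p/ is a stop between vowels /u/ and /u/, so it spirantizes to the fricative [f]. /viwonnikaupuufip/ → viwonnixaufuufip.
Rule 3 (high vowel syncope): /i/ is a high vowel flanked by voiceless consonants /f/ and /p/, so it deletes. /viwonnixaufuufip/ → viwonnixaufuufp.
Rule 4 (degemination): /nn/ is a geminate; the first /n/ deletes. /viwonnixaufuufp/ → viwonixaufuufp.

viwonixaufuufp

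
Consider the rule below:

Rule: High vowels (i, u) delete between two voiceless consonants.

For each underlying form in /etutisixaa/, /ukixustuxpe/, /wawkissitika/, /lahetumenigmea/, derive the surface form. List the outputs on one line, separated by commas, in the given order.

/etutisixaa/: /u/ is a high vowel flanked by voiceless consonants /t/ and /t/, so it deletes. /i/ is a high vowel flanked by voiceless consonants /t/ and /s/, so it deletes. /i/ is a high vowel flanked by voiceless consonants /s/ and /x/, so it deletes. → [ettsxaa].
/ukixustuxpe/: /i/ is a high vowel flanked by voiceless consonants /k/ and /x/, so it deletes. /u/ is a high vowel flanked by voiceless consonants /x/ and /s/, so it deletes. /u/ is a high vowel flanked by voiceless consonants /t/ and /x/, so it deletes. → [ukxstxpe].
/wawkissitika/: /i/ is a high vowel flanked by voiceless consonants /k/ and /s/, so it deletes. /i/ is a high vowel flanked by voiceless consonants /s/ and /t/, so it deletes. /i/ is a high vowel flanked by voiceless consonants /t/ and /k/, so it deletes. → [wawksstka].
/lahetumenigmea/: the rule's environment is not met; surfaces unchanged as [lahetumenigmea].

ettsxaa, ukxstxpe, wawksstka, lahetumenigmea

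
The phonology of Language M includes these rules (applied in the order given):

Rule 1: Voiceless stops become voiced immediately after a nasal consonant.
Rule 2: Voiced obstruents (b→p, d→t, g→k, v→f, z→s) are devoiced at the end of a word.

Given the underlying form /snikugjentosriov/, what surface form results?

snikugjendosriof

Rule 1 (post-nasal voicing): /t/ is a voiceless stop immediately after the nasal /n/, so it voices to [d]. /snikugjentosriov/ → snikugjendosriov.
Rule 2 (final devoicing): /v/ is a voiced obstruent in word-final position, so it devoices to [f]. /snikugjendosriov/ → snikugjendosriof.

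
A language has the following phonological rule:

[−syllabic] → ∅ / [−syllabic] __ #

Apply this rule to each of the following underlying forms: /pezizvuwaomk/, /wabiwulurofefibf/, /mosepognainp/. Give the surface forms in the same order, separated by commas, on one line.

pezizvuwaom, wabiwulurofefib, mosepognain

/pezizvuwaomk/: /k/ is the second consonant of a word-final cluster /mk/, so it deletes. → [pezizvuwaom].
/wabiwulurofefibf/: /f/ is the second consonant of a word-final cluster /bf/, so it deletes. → [wabiwulurofefib].
/mosepognainp/: /p/ is the second consonant of a word-final cluster /np/, so it deletes. → [mosepognain].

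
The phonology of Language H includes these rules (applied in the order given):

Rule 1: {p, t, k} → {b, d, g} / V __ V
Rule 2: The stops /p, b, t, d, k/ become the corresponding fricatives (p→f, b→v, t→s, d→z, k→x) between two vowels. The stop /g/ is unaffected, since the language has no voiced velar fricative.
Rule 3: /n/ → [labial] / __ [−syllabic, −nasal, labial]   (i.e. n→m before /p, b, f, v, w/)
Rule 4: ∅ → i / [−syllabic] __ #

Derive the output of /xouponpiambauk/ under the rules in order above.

xouvompiambauki

Rule 1 (intervocalic voicing): /p/ is a voiceless stop between vowels /u/ and /o/, so it voices to [b]. /xouponpiambauk/ → xoubonpiambauk.
Rule 2 (intervocalic spirantization): /b/ is a stop between vowels /u/ and /o/, so it spirantizes to the fricative [v]. /xoubonpiambauk/ → xouvonpiambauk.
Rule 3 (nasal place assimilation): /n/ precedes the labial consonant /p/, so it assimilates in place to [m]. /xouvonpiambauk/ → xouvompiambauk.
Rule 4 (final i-epenthesis): the form ends in the consonant /k/, so [i] is inserted word-finally. /xouvompiambauk/ → xouvompiambauki.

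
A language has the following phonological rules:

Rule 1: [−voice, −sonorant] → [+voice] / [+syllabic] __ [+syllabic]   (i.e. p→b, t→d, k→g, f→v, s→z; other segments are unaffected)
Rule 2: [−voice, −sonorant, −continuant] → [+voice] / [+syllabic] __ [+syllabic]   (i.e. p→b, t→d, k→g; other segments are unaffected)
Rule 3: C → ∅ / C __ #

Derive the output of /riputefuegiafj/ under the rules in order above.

Rule 1 (intervocalic voicing): /p/ is a voiceless obstruent between vowels /i/ and /u/, so it voices to [b]. /t/ is a voiceless obstruent between vowels /u/ and /e/, so it voices to [d]. /f/ is a voiceless obstruent between vowels /e/ and /u/, so it voices to [v]. /riputefuegiafj/ → ribudevuegiafj.
Rule 2 (intervocalic voicing): no segment meets the environment; /ribudevuegiafj/ is unchanged.
Rule 3 (final cluster simplification): /j/ is the second consonant of a word-final cluster /fj/, so it deletes. /ribudevuegiafj/ → ribudevuegiaf.

ribudevuegiaf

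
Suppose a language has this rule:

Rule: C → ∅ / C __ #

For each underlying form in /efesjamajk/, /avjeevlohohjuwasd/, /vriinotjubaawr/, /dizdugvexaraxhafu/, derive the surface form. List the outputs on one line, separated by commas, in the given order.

/efesjamajk/: /k/ is the second consonant of a word-final cluster /jk/, so it deletes. → [efesjamaj].
/avjeevlohohjuwasd/: /d/ is the second consonant of a word-final cluster /sd/, so it deletes. → [avjeevlohohjuwas].
/vriinotjubaawr/: /r/ is the second consonant of a word-final cluster /wr/, so it deletes. → [vriinotjubaaw].
/dizdugvexaraxhafu/: the rule's environment is not met; surfaces unchanged as [dizdugvexaraxhafu].

efesjamaj, avjeevlohohjuwas, vriinotjubaaw, dizdugvexaraxhafu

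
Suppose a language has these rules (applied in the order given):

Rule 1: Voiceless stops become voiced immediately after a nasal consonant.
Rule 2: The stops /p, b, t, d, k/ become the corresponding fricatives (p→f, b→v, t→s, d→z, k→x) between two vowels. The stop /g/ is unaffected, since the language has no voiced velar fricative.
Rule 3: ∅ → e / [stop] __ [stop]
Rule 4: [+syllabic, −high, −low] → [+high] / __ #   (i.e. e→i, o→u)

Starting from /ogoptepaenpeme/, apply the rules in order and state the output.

ogopetefaenbemi

Rule 1 (post-nasal voicing): /p/ is a voiceless stop immediately after the nasal /n/, so it voices to [b]. /ogoptepaenpeme/ → ogoptepaenbeme.
Rule 2 (intervocalic spirantization): /p/ is a stop between vowels /e/ and /a/, so it spirantizes to the fricative [f]. /ogoptepaenbeme/ → ogoptefaenbeme.
Rule 3 (stop-cluster e-epenthesis): /p/ and /t/ form a stop–stop cluster, so [e] is inserted between them. /ogoptefaenbeme/ → ogopetefaenbeme.
Rule 4 (final vowel raising): /e/ is a mid vowel in word-final position, so it raises to [i]. /ogopetefaenbeme/ → ogopetefaenbemi.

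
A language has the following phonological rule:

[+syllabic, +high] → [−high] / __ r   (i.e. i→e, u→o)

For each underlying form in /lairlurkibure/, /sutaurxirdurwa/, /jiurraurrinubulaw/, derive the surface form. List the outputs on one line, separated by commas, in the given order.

/lairlurkibure/: /i/ is a high vowel immediately before /r/, so it lowers to [e]. /u/ is a high vowel immediately before /r/, so it lowers to [o]. /u/ is a high vowel immediately before /r/, so it lowers to [o]. → [laerlorkibore].
/sutaurxirdurwa/: /u/ is a high vowel immediately before /r/, so it lowers to [o]. /i/ is a high vowel immediately before /r/, so it lowers to [e]. /u/ is a high vowel immediately before /r/, so it lowers to [o]. → [sutaorxerdorwa].
/jiurraurrinubulaw/: /u/ is a high vowel immediately before /r/, so it lowers to [o]. /u/ is a high vowel immediately before /r/, so it lowers to [o]. → [jiorraorrinubulaw].

laerlorkibore, sutaorxerdorwa, jiorraorrinubulaw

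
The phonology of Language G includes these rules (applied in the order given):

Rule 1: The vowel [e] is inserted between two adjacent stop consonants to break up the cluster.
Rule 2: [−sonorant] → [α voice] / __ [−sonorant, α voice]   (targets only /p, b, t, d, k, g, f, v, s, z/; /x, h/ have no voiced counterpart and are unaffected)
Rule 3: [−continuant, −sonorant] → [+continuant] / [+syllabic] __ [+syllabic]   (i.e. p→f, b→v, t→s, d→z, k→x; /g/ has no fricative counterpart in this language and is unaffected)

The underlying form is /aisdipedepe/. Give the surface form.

Rule 1 (stop-cluster e-epenthesis): no segment meets the environment; /aisdipedepe/ is unchanged.
Rule 2 (regressive voicing assimilation): /s/ precedes the voiced obstruent /d/, so it voices to [z] by assimilation. /aisdipedepe/ → aizdipedepe.
Rule 3 (intervocalic spirantization): /p/ is a stop between vowels /i/ and /e/, so it spirantizes to the fricative [f]. /d/ is a stop between vowels /e/ and /e/, so it spirantizes to the fricative [z]. /p/ is a stop between vowels /e/ and /e/, so it spirantizes to the fricative [f]. /aizdipedepe/ → aizdifezefe.

aizdifezefe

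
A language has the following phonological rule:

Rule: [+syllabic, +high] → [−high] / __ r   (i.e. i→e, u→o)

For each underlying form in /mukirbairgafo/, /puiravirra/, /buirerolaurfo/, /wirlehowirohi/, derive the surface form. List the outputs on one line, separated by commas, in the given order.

mukerbaergafo, pueraverra, buererolaorfo, werlehowerohi

/mukirbairgafo/: /i/ is a high vowel immediately before /r/, so it lowers to [e]. /i/ is a high vowel immediately before /r/, so it lowers to [e]. → [mukerbaergafo].
/puiravirra/: /i/ is a high vowel immediately before /r/, so it lowers to [e]. /i/ is a high vowel immediately before /r/, so it lowers to [e]. → [pueraverra].
/buirerolaurfo/: /i/ is a high vowel immediately before /r/, so it lowers to [e]. /u/ is a high vowel immediately before /r/, so it lowers to [o]. → [buererolaorfo].
/wirlehowirohi/: /i/ is a high vowel immediately before /r/, so it lowers to [e]. /i/ is a high vowel immediately before /r/, so it lowers to [e]. → [werlehowerohi].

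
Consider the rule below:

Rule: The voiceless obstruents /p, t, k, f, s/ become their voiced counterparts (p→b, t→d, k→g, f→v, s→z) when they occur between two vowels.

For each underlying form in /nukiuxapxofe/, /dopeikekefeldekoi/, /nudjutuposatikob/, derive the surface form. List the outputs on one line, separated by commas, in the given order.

nugiuxapxove, dobeigegeveldegoi, nudjudubozadigob

/nukiuxapxofe/: /k/ is a voiceless obstruent between vowels /u/ and /i/, so it voices to [g]. /f/ is a voiceless obstruent between vowels /o/ and /e/, so it voices to [v]. → [nugiuxapxove].
/dopeikekefeldekoi/: /p/ is a voiceless obstruent between vowels /o/ and /e/, so it voices to [b]. /k/ is a voiceless obstruent between vowels /i/ and /e/, so it voices to [g]. /k/ is a voiceless obstruent between vowels /e/ and /e/, so it voices to [g]. /f/ is a voiceless obstruent between vowels /e/ and /e/, so it voices to [v]. /k/ is a voiceless obstruent between vowels /e/ and /o/, so it voices to [g]. → [dobeigegeveldegoi].
/nudjutuposatikob/: /t/ is a voiceless obstruent between vowels /u/ and /u/, so it voices to [d]. /p/ is a voiceless obstruent between vowels /u/ and /o/, so it voices to [b]. /s/ is a voiceless obstruent between vowels /o/ and /a/, so it voices to [z]. /t/ is a voiceless obstruent between vowels /a/ and /i/, so it voices to [d]. /k/ is a voiceless obstruent between vowels /i/ and /o/, so it voices to [g]. → [nudjudubozadigob].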